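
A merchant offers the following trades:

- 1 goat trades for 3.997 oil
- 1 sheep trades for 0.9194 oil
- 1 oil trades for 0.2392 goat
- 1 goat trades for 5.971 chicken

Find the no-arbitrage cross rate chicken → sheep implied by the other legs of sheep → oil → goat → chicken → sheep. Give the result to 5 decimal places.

Known legs of the cycle: 0.9194 × 0.2392 × 5.971 = 1.31314518608
For no arbitrage the full-cycle product must be 1, so the missing rate is 1 / 1.31314518608 ≈ 0.7615304.

0.76153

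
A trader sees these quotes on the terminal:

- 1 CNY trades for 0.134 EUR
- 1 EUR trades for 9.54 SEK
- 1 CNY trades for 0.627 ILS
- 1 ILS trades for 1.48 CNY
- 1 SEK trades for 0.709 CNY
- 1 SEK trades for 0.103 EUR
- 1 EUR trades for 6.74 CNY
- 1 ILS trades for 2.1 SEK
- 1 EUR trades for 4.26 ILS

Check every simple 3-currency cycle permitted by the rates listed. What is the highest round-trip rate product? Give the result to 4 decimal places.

ILS→SEK→CNY→ILS: 2.1 × 0.709 × 0.627 = 0.93354
EUR→ILS→SEK→EUR: 4.26 × 2.1 × 0.103 = 0.92144
EUR→SEK→CNY→EUR: 9.54 × 0.709 × 0.134 = 0.90636
EUR→ILS→CNY→EUR: 4.26 × 1.48 × 0.134 = 0.84484
Maximum is ILS→SEK→CNY→ILS at 0.9335; no arbitrage — every cycle loses value.

0.9335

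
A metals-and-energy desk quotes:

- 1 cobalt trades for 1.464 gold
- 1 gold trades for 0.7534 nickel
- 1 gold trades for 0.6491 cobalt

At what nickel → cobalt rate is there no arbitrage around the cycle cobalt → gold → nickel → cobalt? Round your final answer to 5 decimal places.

Known legs of the cycle: 1.464 × 0.7534 = 1.1029776
For no arbitrage the full-cycle product must be 1, so the missing rate is 1 / 1.1029776 ≈ 0.9066367.

0.90664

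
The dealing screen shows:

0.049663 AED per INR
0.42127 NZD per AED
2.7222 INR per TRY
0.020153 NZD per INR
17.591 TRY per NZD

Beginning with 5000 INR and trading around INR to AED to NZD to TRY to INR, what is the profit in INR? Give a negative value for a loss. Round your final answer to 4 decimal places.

9.2654

5000 INR × 0.049663 = 248.315 AED
248.315 AED × 0.42127 = 104.60766005 NZD
104.60766005 NZD × 17.591 = 1840.15334793955 TRY
1840.15334793955 TRY × 2.7222 = 5009.26544376104301 INR
Net change: 5009.26544376104301 − 5000 = 9.26544376104301 INR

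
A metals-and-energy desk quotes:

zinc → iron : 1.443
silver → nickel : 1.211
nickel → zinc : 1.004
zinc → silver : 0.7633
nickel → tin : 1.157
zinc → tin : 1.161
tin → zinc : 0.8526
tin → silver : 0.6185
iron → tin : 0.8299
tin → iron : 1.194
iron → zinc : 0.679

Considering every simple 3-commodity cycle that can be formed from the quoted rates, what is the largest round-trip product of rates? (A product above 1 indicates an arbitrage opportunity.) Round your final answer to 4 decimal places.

tin→zinc→iron→tin: 0.8526 × 1.443 × 0.8299 = 1.02103
tin→iron→zinc→tin: 1.194 × 0.679 × 1.161 = 0.94125
nickel→zinc→silver→nickel: 1.004 × 0.7633 × 1.211 = 0.92805
tin→silver→nickel→tin: 0.6185 × 1.211 × 1.157 = 0.86660
Maximum is tin→zinc→iron→tin at 1.0210; arbitrage exists.

1.0210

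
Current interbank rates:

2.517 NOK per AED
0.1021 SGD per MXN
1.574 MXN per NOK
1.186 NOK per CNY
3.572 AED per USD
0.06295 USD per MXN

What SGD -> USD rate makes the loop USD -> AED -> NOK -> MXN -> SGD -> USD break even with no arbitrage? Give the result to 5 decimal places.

Known legs of the cycle: 3.572 × 2.517 × 1.574 × 0.1021 = 1.4448578967096
For no arbitrage the full-cycle product must be 1, so the missing rate is 1 / 1.4448578967096 ≈ 0.6921096.

0.69211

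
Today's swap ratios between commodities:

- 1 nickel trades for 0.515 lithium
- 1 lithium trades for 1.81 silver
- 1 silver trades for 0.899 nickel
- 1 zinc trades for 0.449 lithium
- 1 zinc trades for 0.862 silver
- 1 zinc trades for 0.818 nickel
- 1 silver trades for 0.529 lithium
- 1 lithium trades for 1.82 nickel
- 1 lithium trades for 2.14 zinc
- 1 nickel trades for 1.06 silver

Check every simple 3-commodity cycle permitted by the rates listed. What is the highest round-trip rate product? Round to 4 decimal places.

nickel→silver→lithium→nickel: 1.06 × 0.529 × 1.82 = 1.02055
silver→lithium→zinc→silver: 0.529 × 2.14 × 0.862 = 0.97584
nickel→lithium→zinc→nickel: 0.515 × 2.14 × 0.818 = 0.90152
nickel→lithium→silver→nickel: 0.515 × 1.81 × 0.899 = 0.83800
Maximum is nickel→silver→lithium→nickel at 1.0205; arbitrage exists.

1.0205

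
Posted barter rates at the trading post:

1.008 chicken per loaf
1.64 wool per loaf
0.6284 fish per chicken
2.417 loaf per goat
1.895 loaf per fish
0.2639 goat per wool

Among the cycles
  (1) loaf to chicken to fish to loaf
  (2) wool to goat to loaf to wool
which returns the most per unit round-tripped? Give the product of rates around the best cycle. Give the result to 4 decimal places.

(1) 1.008 × 0.6284 × 1.895 = 1.20034
(2) 0.2639 × 2.417 × 1.64 = 1.04607
Highest is cycle (1) at 1.2003 (>1, arbitrage).

1.2003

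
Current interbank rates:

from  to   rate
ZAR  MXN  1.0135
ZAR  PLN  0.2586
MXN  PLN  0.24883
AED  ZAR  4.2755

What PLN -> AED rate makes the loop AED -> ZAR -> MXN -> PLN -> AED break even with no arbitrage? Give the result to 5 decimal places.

0.92744

Known legs of the cycle: 4.2755 × 1.0135 × 0.24883 = 1.0782349459775
For no arbitrage the full-cycle product must be 1, so the missing rate is 1 / 1.0782349459775 ≈ 0.9274417.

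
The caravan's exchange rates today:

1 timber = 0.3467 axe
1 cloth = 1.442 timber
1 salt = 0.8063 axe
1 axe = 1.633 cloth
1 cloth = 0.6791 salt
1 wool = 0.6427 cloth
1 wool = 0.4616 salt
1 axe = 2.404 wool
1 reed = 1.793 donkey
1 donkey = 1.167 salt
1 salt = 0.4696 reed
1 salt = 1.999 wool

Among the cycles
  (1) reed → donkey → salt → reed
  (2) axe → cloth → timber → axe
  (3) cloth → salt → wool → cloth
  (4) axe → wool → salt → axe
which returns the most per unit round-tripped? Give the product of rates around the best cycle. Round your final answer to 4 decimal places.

(1) 1.793 × 1.167 × 0.4696 = 0.98261
(2) 1.633 × 1.442 × 0.3467 = 0.81640
(3) 0.6791 × 1.999 × 0.6427 = 0.87248
(4) 2.404 × 0.4616 × 0.8063 = 0.89474
Highest is cycle (1) at 0.9826 (≤1, no arbitrage).

0.9826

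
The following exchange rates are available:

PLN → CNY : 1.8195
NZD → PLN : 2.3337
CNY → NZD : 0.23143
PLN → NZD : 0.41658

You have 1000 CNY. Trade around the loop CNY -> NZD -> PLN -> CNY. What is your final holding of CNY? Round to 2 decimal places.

982.69

1000 CNY × 0.23143 = 231.43 NZD
231.43 NZD × 2.3337 = 540.088191 PLN
540.088191 PLN × 1.8195 = 982.6904635245 CNY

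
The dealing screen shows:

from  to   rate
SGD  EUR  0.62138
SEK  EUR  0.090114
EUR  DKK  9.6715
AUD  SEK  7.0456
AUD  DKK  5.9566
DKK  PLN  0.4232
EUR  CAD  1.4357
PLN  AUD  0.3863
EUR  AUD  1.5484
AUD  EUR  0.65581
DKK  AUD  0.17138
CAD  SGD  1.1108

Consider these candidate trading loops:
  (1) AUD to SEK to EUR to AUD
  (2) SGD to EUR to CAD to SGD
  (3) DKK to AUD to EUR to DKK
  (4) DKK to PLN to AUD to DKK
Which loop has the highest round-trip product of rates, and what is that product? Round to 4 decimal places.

(1) 7.0456 × 0.090114 × 1.5484 = 0.98309
(2) 0.62138 × 1.4357 × 1.1108 = 0.99096
(3) 0.17138 × 0.65581 × 9.6715 = 1.08701
(4) 0.4232 × 0.3863 × 5.9566 = 0.97380
Highest is cycle (3) at 1.0870 (>1, arbitrage).

1.0870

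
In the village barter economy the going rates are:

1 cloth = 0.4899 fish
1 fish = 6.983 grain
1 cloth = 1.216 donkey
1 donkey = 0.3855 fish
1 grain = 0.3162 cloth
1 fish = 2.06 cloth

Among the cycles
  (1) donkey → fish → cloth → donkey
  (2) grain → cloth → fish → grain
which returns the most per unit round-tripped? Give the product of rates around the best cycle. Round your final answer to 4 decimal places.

1.0817

(1) 0.3855 × 2.06 × 1.216 = 0.96566
(2) 0.3162 × 0.4899 × 6.983 = 1.08171
Highest is cycle (2) at 1.0817 (>1, arbitrage).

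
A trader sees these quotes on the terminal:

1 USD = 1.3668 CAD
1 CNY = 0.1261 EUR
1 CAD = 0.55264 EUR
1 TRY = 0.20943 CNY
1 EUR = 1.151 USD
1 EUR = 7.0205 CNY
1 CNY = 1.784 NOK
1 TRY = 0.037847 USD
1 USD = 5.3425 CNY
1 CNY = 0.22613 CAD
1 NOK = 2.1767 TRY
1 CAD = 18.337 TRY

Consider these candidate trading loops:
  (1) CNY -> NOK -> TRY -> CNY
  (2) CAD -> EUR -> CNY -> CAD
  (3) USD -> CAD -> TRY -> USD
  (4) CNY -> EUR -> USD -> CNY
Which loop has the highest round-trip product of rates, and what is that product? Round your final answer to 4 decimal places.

0.9486

(1) 1.784 × 2.1767 × 0.20943 = 0.81327
(2) 0.55264 × 7.0205 × 0.22613 = 0.87734
(3) 1.3668 × 18.337 × 0.037847 = 0.94856
(4) 0.1261 × 1.151 × 5.3425 = 0.77542
Highest is cycle (3) at 0.9486 (≤1, no arbitrage).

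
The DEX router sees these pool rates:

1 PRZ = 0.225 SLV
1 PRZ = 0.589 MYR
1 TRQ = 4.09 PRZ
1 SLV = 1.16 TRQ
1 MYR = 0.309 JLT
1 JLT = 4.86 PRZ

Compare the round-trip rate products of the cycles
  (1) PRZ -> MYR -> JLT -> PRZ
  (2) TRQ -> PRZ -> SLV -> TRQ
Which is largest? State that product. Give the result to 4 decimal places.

(1) 0.589 × 0.309 × 4.86 = 0.88452
(2) 4.09 × 0.225 × 1.16 = 1.06749
Highest is cycle (2) at 1.0675 (>1, arbitrage).

1.0675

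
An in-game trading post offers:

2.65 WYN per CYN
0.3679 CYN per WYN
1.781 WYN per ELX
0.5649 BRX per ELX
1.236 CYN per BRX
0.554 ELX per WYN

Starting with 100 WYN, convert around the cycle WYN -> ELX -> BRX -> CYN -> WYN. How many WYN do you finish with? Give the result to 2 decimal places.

102.51

100 WYN × 0.554 = 55.4 ELX
55.4 ELX × 0.5649 = 31.29546 BRX
31.29546 BRX × 1.236 = 38.68118856 CYN
38.68118856 CYN × 2.65 = 102.505149684 WYN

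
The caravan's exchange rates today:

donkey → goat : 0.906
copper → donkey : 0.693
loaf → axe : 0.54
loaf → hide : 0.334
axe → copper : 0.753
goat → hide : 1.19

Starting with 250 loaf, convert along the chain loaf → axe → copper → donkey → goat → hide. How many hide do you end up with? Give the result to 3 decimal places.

75.952

250 loaf × 0.54 = 135 axe
135 axe × 0.753 = 101.655 copper
101.655 copper × 0.693 = 70.446915 donkey
70.446915 donkey × 0.906 = 63.82490499 goat
63.82490499 goat × 1.19 = 75.9516369381 hide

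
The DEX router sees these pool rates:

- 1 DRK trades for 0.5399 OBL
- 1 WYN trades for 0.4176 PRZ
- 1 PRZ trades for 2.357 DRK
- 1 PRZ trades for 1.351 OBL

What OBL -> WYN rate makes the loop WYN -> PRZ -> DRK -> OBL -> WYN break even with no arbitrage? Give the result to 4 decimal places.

1.8818

Known legs of the cycle: 0.4176 × 2.357 × 0.5399 = 0.53141449968
For no arbitrage the full-cycle product must be 1, so the missing rate is 1 / 0.53141449968 ≈ 1.881770.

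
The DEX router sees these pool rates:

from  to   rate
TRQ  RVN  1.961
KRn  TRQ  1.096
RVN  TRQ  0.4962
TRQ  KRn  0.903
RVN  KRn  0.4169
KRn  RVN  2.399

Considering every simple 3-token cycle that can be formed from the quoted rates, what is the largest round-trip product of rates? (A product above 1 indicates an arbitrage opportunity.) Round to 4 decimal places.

1.0749

RVN→TRQ→KRn→RVN: 0.4962 × 0.903 × 2.399 = 1.07492
RVN→KRn→TRQ→RVN: 0.4169 × 1.096 × 1.961 = 0.89602
Maximum is RVN→TRQ→KRn→RVN at 1.0749; arbitrage exists.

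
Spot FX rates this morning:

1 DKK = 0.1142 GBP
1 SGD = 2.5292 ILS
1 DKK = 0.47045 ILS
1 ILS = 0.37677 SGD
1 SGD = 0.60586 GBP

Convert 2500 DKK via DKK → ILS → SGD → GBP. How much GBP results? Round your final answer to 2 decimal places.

268.47

2500 DKK × 0.47045 = 1176.125 ILS
1176.125 ILS × 0.37677 = 443.12861625 SGD
443.12861625 SGD × 0.60586 = 268.473903441225 GBP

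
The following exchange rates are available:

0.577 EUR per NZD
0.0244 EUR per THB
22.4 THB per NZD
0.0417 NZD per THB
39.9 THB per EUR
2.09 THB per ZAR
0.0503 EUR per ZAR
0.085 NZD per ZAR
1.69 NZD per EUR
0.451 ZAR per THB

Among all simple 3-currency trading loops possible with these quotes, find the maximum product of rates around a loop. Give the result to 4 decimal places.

0.9600

NZD→EUR→THB→NZD: 0.577 × 39.9 × 0.0417 = 0.96003
NZD→THB→EUR→NZD: 22.4 × 0.0244 × 1.69 = 0.92369
THB→ZAR→EUR→THB: 0.451 × 0.0503 × 39.9 = 0.90514
NZD→THB→ZAR→NZD: 22.4 × 0.451 × 0.085 = 0.85870
Maximum is NZD→EUR→THB→NZD at 0.9600; no arbitrage — every cycle loses value.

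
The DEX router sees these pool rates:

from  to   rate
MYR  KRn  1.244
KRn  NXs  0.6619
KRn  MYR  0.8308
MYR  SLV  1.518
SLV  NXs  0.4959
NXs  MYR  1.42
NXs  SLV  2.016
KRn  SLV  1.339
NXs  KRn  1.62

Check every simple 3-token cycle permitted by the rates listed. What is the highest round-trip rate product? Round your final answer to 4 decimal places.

1.1692

KRn→NXs→MYR→KRn: 0.6619 × 1.42 × 1.244 = 1.16923
KRn→SLV→NXs→KRn: 1.339 × 0.4959 × 1.62 = 1.07570
NXs→MYR→SLV→NXs: 1.42 × 1.518 × 0.4959 = 1.06894
Maximum is KRn→NXs→MYR→KRn at 1.1692; arbitrage exists.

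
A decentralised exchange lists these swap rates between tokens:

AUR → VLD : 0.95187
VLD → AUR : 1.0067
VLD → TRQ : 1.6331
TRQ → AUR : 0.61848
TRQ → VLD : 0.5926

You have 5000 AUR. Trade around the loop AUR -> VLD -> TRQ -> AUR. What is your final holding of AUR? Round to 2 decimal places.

5000 AUR × 0.95187 = 4759.35 VLD
4759.35 VLD × 1.6331 = 7772.494485 TRQ
7772.494485 TRQ × 0.61848 = 4807.1323890828 AUR

4807.13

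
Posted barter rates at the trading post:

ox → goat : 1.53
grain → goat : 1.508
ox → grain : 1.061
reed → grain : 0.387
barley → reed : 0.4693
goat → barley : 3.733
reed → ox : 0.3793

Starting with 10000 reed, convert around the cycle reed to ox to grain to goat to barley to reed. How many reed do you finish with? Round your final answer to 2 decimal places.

10631.83

10000 reed × 0.3793 = 3793 ox
3793 ox × 1.061 = 4024.373 grain
4024.373 grain × 1.508 = 6068.754484 goat
6068.754484 goat × 3.733 = 22654.660488772 barley
22654.660488772 barley × 0.4693 = 10631.8321673806996 reed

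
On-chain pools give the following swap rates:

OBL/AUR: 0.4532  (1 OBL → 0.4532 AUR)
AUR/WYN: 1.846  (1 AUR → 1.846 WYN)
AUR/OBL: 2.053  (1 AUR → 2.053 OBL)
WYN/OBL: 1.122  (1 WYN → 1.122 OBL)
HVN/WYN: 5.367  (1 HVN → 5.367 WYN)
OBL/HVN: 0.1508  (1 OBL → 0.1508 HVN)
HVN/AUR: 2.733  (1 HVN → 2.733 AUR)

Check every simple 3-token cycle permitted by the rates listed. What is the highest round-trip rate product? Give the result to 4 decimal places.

WYN→OBL→AUR→WYN: 1.122 × 0.4532 × 1.846 = 0.93867
HVN→WYN→OBL→HVN: 5.367 × 1.122 × 0.1508 = 0.90808
HVN→AUR→OBL→HVN: 2.733 × 2.053 × 0.1508 = 0.84612
Maximum is WYN→OBL→AUR→WYN at 0.9387; no arbitrage — every cycle loses value.

0.9387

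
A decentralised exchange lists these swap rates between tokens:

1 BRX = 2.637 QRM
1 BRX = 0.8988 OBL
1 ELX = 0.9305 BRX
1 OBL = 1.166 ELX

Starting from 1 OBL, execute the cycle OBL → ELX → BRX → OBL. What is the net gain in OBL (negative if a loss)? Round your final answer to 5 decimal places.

1 OBL × 1.166 = 1.166 ELX
1.166 ELX × 0.9305 = 1.084963 BRX
1.084963 BRX × 0.8988 = 0.9751647444 OBL
Net change: 0.9751647444 − 1 = -0.0248352556 OBL

-0.02484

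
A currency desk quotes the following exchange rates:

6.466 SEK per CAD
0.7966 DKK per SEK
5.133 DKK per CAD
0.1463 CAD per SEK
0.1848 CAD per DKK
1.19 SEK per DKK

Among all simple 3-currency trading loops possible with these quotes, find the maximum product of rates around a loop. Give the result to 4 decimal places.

0.9519

SEK→DKK→CAD→SEK: 0.7966 × 0.1848 × 6.466 = 0.95187
SEK→CAD→DKK→SEK: 0.1463 × 5.133 × 1.19 = 0.89364
Maximum is SEK→DKK→CAD→SEK at 0.9519; no arbitrage — every cycle loses value.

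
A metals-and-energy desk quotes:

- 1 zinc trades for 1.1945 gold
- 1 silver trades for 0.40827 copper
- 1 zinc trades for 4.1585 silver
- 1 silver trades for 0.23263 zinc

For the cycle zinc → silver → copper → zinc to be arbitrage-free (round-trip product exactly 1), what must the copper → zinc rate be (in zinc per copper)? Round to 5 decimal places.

Known legs of the cycle: 4.1585 × 0.40827 = 1.697790795
For no arbitrage the full-cycle product must be 1, so the missing rate is 1 / 1.697790795 ≈ 0.5890007.

0.58900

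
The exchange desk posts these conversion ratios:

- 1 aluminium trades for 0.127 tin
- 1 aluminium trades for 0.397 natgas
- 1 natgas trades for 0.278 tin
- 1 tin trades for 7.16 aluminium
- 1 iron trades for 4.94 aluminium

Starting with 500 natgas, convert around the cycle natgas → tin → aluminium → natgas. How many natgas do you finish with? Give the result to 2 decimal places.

500 natgas × 0.278 = 139 tin
139 tin × 7.16 = 995.24 aluminium
995.24 aluminium × 0.397 = 395.11028 natgas

395.11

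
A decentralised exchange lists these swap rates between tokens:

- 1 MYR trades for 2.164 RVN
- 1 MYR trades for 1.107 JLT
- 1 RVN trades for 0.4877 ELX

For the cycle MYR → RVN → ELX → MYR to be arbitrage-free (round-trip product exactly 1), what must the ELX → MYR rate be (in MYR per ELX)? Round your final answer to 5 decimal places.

0.94752

Known legs of the cycle: 2.164 × 0.4877 = 1.0553828
For no arbitrage the full-cycle product must be 1, so the missing rate is 1 / 1.0553828 ≈ 0.9475235.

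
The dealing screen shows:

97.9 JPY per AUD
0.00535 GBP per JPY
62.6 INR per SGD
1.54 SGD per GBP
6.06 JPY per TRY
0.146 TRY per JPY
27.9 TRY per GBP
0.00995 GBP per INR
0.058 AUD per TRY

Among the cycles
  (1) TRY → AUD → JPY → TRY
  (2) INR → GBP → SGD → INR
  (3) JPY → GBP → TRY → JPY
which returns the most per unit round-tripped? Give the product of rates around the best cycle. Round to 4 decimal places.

0.9592

(1) 0.058 × 97.9 × 0.146 = 0.82902
(2) 0.00995 × 1.54 × 62.6 = 0.95922
(3) 0.00535 × 27.9 × 6.06 = 0.90455
Highest is cycle (2) at 0.9592 (≤1, no arbitrage).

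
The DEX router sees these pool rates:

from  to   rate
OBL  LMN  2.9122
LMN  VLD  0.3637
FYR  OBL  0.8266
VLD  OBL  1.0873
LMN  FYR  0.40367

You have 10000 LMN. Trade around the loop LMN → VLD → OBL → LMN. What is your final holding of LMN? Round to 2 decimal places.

10000 LMN × 0.3637 = 3637 VLD
3637 VLD × 1.0873 = 3954.5101 OBL
3954.5101 OBL × 2.9122 = 11516.32431322 LMN

11516.32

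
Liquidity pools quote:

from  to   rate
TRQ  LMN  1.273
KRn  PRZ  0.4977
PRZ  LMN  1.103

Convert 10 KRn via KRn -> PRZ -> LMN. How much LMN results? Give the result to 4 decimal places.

5.4896

10 KRn × 0.4977 = 4.977 PRZ
4.977 PRZ × 1.103 = 5.489631 LMN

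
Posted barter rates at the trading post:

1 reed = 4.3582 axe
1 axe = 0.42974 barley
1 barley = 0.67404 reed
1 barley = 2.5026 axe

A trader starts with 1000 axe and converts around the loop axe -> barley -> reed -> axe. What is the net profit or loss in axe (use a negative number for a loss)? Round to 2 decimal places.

1000 axe × 0.42974 = 429.74 barley
429.74 barley × 0.67404 = 289.6619496 reed
289.6619496 reed × 4.3582 = 1262.40470874672 axe
Net change: 1262.40470874672 − 1000 = 262.40470874672 axe

262.40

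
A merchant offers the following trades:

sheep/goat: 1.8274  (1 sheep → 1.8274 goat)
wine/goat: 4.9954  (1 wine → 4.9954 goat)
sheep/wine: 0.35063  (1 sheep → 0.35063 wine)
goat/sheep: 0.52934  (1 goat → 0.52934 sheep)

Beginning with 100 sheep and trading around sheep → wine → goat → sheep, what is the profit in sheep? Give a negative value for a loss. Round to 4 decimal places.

-7.2841

100 sheep × 0.35063 = 35.063 wine
35.063 wine × 4.9954 = 175.1537102 goat
175.1537102 goat × 0.52934 = 92.715864957268 sheep
Net change: 92.715864957268 − 100 = -7.284135042732 sheep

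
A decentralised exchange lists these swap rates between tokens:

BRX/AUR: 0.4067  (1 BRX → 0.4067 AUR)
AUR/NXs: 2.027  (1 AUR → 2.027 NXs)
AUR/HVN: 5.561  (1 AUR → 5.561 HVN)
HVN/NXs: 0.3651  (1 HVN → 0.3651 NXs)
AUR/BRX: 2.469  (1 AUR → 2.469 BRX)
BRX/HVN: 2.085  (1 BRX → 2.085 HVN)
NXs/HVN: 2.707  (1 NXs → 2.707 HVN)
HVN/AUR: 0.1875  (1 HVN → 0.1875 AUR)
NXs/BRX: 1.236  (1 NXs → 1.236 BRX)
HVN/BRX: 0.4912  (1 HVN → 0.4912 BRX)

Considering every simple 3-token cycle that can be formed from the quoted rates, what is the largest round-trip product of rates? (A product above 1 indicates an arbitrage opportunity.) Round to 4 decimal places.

HVN→BRX→AUR→HVN: 0.4912 × 0.4067 × 5.561 = 1.11093
HVN→AUR→NXs→HVN: 0.1875 × 2.027 × 2.707 = 1.02883
AUR→NXs→BRX→AUR: 2.027 × 1.236 × 0.4067 = 1.01893
HVN→AUR→BRX→HVN: 0.1875 × 2.469 × 2.085 = 0.96522
HVN→NXs→BRX→HVN: 0.3651 × 1.236 × 2.085 = 0.94088
Maximum is HVN→BRX→AUR→HVN at 1.1109; arbitrage exists.

1.1109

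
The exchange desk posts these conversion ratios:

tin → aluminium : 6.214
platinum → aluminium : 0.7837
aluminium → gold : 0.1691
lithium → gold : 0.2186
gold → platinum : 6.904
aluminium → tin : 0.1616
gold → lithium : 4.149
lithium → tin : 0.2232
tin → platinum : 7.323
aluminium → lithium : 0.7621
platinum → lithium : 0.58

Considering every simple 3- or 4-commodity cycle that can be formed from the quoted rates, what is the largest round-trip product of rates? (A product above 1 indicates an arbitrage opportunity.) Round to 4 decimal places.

lithium→tin→aluminium→lithium: 0.2232 × 6.214 × 0.7621 = 1.05701
platinum→aluminium→lithium→tin→platinum: 0.7837 × 0.7621 × 0.2232 × 7.323 = 0.97621
lithium→tin→aluminium→gold→lithium: 0.2232 × 6.214 × 0.1691 × 4.149 = 0.97309
platinum→lithium→tin→platinum: 0.58 × 0.2232 × 7.323 = 0.94801
platinum→aluminium→tin→platinum: 0.7837 × 0.1616 × 7.323 = 0.92743
platinum→aluminium→gold→platinum: 0.7837 × 0.1691 × 6.904 = 0.91494
platinum→aluminium→lithium→gold→platinum: 0.7837 × 0.7621 × 0.2186 × 6.904 = 0.90139
platinum→lithium→gold→platinum: 0.58 × 0.2186 × 6.904 = 0.87534
Maximum is lithium→tin→aluminium→lithium at 1.0570; arbitrage exists.

1.0570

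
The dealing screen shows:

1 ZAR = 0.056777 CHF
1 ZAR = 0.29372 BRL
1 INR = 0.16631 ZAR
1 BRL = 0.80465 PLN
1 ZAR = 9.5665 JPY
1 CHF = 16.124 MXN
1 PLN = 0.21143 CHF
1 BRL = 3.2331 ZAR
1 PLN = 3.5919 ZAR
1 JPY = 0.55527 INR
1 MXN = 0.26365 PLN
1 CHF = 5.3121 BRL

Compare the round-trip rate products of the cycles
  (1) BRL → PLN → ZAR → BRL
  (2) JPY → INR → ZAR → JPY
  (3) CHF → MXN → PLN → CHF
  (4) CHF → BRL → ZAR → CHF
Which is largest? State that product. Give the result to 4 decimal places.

(1) 0.80465 × 3.5919 × 0.29372 = 0.84892
(2) 0.55527 × 0.16631 × 9.5665 = 0.88344
(3) 16.124 × 0.26365 × 0.21143 = 0.89881
(4) 5.3121 × 3.2331 × 0.056777 = 0.97512
Highest is cycle (4) at 0.9751 (≤1, no arbitrage).

0.9751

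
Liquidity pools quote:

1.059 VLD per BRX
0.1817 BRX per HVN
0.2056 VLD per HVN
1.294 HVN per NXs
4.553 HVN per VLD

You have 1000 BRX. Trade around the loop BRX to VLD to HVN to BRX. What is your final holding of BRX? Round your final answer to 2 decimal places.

1000 BRX × 1.059 = 1059 VLD
1059 VLD × 4.553 = 4821.627 HVN
4821.627 HVN × 0.1817 = 876.0896259 BRX

876.09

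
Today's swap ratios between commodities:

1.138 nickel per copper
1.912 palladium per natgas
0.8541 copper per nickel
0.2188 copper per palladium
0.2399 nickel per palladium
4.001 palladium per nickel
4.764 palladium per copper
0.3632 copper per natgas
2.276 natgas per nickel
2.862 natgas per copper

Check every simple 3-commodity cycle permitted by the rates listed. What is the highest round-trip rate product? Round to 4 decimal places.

1.1973

copper→natgas→palladium→copper: 2.862 × 1.912 × 0.2188 = 1.19731
nickel→natgas→palladium→nickel: 2.276 × 1.912 × 0.2399 = 1.04398
copper→nickel→palladium→copper: 1.138 × 4.001 × 0.2188 = 0.99623
copper→palladium→nickel→copper: 4.764 × 0.2399 × 0.8541 = 0.97614
copper→nickel→natgas→copper: 1.138 × 2.276 × 0.3632 = 0.94072
Maximum is copper→natgas→palladium→copper at 1.1973; arbitrage exists.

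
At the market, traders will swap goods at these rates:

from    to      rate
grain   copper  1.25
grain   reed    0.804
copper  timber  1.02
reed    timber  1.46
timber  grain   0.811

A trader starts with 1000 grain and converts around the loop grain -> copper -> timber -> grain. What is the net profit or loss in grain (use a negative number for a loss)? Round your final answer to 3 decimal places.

34.025

1000 grain × 1.25 = 1250 copper
1250 copper × 1.02 = 1275 timber
1275 timber × 0.811 = 1034.025 grain
Net change: 1034.025 − 1000 = 34.025 grain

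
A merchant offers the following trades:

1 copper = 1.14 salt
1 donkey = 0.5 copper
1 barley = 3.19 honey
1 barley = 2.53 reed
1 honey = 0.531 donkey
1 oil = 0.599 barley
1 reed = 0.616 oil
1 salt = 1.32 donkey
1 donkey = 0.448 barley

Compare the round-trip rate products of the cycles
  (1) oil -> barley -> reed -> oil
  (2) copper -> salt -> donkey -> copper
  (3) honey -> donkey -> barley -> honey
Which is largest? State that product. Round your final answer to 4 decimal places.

0.9335

(1) 0.599 × 2.53 × 0.616 = 0.93353
(2) 1.14 × 1.32 × 0.5 = 0.75240
(3) 0.531 × 0.448 × 3.19 = 0.75886
Highest is cycle (1) at 0.9335 (≤1, no arbitrage).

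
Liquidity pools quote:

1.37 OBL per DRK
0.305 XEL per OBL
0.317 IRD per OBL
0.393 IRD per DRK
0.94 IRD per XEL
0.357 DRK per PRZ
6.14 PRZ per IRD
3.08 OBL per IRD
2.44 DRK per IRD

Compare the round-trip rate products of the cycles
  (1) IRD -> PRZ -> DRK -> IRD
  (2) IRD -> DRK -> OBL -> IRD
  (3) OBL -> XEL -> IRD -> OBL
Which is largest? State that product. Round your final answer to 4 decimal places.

(1) 6.14 × 0.357 × 0.393 = 0.86145
(2) 2.44 × 1.37 × 0.317 = 1.05967
(3) 0.305 × 0.94 × 3.08 = 0.88304
Highest is cycle (2) at 1.0597 (>1, arbitrage).

1.0597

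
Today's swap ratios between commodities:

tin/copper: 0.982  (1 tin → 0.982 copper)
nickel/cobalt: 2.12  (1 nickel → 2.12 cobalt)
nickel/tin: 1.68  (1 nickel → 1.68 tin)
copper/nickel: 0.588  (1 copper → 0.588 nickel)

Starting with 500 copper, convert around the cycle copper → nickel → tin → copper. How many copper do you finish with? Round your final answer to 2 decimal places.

485.03

500 copper × 0.588 = 294 nickel
294 nickel × 1.68 = 493.92 tin
493.92 tin × 0.982 = 485.02944 copper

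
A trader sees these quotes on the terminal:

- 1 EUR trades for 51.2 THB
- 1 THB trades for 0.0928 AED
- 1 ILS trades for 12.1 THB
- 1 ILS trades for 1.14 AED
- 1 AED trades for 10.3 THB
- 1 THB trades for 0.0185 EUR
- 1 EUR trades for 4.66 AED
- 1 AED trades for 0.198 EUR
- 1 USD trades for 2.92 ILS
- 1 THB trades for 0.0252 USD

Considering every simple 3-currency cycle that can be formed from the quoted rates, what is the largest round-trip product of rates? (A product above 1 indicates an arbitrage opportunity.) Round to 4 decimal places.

0.9408

AED→EUR→THB→AED: 0.198 × 51.2 × 0.0928 = 0.94077
USD→ILS→THB→USD: 2.92 × 12.1 × 0.0252 = 0.89037
AED→THB→EUR→AED: 10.3 × 0.0185 × 4.66 = 0.88796
Maximum is AED→EUR→THB→AED at 0.9408; no arbitrage — every cycle loses value.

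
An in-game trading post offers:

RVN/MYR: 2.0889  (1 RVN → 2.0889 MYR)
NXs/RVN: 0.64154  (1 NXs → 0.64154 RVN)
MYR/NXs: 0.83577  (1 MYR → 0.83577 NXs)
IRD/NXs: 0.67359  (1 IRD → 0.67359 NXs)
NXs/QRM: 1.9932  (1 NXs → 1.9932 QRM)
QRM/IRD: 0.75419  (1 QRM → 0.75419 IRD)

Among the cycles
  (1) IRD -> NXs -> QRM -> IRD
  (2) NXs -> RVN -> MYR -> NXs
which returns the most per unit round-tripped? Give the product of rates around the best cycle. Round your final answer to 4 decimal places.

1.1200

(1) 0.67359 × 1.9932 × 0.75419 = 1.01258
(2) 0.64154 × 2.0889 × 0.83577 = 1.12003
Highest is cycle (2) at 1.1200 (>1, arbitrage).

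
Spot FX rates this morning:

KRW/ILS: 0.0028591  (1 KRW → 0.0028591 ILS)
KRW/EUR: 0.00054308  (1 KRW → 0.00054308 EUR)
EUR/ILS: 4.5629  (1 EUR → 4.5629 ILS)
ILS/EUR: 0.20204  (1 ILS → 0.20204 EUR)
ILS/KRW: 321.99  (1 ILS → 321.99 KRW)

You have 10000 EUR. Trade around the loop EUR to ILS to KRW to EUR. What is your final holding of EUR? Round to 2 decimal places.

10000 EUR × 4.5629 = 45629 ILS
45629 ILS × 321.99 = 14692081.71 KRW
14692081.71 KRW × 0.00054308 = 7978.9757350668 EUR

7978.98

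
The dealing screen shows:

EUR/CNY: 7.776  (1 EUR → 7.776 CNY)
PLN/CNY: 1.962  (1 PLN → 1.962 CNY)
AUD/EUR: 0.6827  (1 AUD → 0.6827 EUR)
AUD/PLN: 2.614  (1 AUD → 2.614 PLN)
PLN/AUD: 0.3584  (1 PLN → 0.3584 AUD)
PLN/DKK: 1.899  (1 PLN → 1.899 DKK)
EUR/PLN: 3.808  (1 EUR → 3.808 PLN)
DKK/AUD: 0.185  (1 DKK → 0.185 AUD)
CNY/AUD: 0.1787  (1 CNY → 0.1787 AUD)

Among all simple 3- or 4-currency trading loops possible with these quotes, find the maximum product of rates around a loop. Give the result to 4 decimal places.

CNY→AUD→EUR→CNY: 0.1787 × 0.6827 × 7.776 = 0.94866
AUD→EUR→PLN→AUD: 0.6827 × 3.808 × 0.3584 = 0.93174
AUD→PLN→DKK→AUD: 2.614 × 1.899 × 0.185 = 0.91834
CNY→AUD→PLN→CNY: 0.1787 × 2.614 × 1.962 = 0.91649
AUD→EUR→PLN→DKK→AUD: 0.6827 × 3.808 × 1.899 × 0.185 = 0.91332
CNY→AUD→EUR→PLN→CNY: 0.1787 × 0.6827 × 3.808 × 1.962 = 0.91149
Maximum is CNY→AUD→EUR→CNY at 0.9487; no arbitrage — every cycle loses value.

0.9487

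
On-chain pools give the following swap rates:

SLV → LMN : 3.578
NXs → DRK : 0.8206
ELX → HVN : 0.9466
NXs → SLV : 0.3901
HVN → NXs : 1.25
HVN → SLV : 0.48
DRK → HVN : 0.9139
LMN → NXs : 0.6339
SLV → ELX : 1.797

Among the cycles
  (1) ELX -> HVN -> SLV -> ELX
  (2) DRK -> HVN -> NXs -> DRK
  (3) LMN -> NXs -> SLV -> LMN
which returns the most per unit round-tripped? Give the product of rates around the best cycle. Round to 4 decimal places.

0.9374

(1) 0.9466 × 0.48 × 1.797 = 0.81650
(2) 0.9139 × 1.25 × 0.8206 = 0.93743
(3) 0.6339 × 0.3901 × 3.578 = 0.88478
Highest is cycle (2) at 0.9374 (≤1, no arbitrage).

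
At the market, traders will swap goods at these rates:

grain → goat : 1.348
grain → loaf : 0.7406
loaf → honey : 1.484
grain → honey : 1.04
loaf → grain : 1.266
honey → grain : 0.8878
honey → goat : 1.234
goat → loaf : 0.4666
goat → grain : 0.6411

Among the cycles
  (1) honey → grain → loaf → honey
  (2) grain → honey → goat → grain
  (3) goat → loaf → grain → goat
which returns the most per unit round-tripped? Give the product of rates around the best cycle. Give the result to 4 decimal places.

(1) 0.8878 × 0.7406 × 1.484 = 0.97574
(2) 1.04 × 1.234 × 0.6411 = 0.82276
(3) 0.4666 × 1.266 × 1.348 = 0.79628
Highest is cycle (1) at 0.9757 (≤1, no arbitrage).

0.9757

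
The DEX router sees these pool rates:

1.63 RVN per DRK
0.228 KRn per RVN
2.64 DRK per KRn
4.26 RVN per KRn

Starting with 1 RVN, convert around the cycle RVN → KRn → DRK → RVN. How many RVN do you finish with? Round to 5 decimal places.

1 RVN × 0.228 = 0.228 KRn
0.228 KRn × 2.64 = 0.60192 DRK
0.60192 DRK × 1.63 = 0.9811296 RVN

0.98113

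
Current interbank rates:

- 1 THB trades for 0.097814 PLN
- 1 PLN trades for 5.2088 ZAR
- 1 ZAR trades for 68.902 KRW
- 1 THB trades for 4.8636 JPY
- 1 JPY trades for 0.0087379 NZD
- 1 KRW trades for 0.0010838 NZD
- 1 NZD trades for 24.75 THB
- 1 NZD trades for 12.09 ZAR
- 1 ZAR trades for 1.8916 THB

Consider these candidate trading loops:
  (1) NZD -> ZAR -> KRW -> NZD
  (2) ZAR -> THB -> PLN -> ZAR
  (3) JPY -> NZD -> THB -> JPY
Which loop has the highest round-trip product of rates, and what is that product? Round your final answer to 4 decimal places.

1.0518

(1) 12.09 × 68.902 × 0.0010838 = 0.90283
(2) 1.8916 × 0.097814 × 5.2088 = 0.96376
(3) 0.0087379 × 24.75 × 4.8636 = 1.05182
Highest is cycle (3) at 1.0518 (>1, arbitrage).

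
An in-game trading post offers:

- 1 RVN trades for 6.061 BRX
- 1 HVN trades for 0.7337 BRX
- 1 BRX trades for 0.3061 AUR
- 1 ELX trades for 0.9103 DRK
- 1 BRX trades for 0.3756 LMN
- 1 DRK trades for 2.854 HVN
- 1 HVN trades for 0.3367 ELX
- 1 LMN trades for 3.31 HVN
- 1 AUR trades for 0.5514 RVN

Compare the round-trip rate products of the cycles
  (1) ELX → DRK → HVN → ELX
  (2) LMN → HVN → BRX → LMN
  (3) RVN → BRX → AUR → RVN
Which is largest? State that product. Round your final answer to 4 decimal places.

(1) 0.9103 × 2.854 × 0.3367 = 0.87475
(2) 3.31 × 0.7337 × 0.3756 = 0.91216
(3) 6.061 × 0.3061 × 0.5514 = 1.02300
Highest is cycle (3) at 1.0230 (>1, arbitrage).

1.0230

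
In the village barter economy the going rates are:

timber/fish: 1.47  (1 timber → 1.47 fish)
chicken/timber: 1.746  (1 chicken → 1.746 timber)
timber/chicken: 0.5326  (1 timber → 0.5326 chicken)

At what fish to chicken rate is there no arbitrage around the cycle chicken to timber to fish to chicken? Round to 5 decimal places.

0.38962

Known legs of the cycle: 1.746 × 1.47 = 2.56662
For no arbitrage the full-cycle product must be 1, so the missing rate is 1 / 2.56662 ≈ 0.3896175.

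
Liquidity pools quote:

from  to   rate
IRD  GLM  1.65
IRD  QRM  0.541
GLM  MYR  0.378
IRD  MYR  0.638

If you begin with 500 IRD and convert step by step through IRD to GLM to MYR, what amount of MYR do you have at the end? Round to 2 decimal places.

311.85

500 IRD × 1.65 = 825 GLM
825 GLM × 0.378 = 311.85 MYR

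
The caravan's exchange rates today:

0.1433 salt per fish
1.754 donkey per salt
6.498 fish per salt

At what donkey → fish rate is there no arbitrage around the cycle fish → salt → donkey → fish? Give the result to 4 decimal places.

3.9785

Known legs of the cycle: 0.1433 × 1.754 = 0.2513482
For no arbitrage the full-cycle product must be 1, so the missing rate is 1 / 0.2513482 ≈ 3.978545.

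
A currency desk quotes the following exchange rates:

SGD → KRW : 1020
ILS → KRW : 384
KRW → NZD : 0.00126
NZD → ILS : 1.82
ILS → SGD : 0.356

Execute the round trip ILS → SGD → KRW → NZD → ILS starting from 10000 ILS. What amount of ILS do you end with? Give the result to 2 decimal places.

8327.07

10000 ILS × 0.356 = 3560 SGD
3560 SGD × 1020 = 3631200 KRW
3631200 KRW × 0.00126 = 4575.312 NZD
4575.312 NZD × 1.82 = 8327.06784 ILS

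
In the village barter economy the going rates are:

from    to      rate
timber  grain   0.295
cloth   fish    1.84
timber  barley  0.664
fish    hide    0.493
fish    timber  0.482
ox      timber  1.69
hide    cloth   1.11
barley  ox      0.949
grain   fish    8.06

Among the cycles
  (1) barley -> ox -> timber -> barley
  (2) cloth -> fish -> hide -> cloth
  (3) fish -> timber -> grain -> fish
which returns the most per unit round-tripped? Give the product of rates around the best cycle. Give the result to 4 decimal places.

1.1461

(1) 0.949 × 1.69 × 0.664 = 1.06493
(2) 1.84 × 0.493 × 1.11 = 1.00690
(3) 0.482 × 0.295 × 8.06 = 1.14605
Highest is cycle (3) at 1.1461 (>1, arbitrage).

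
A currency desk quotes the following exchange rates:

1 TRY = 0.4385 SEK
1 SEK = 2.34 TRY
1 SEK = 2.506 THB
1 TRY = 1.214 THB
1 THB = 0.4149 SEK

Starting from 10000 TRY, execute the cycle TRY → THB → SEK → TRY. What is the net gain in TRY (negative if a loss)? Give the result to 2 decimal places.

1786.31

10000 TRY × 1.214 = 12140 THB
12140 THB × 0.4149 = 5036.886 SEK
5036.886 SEK × 2.34 = 11786.31324 TRY
Net change: 11786.31324 − 10000 = 1786.31324 TRY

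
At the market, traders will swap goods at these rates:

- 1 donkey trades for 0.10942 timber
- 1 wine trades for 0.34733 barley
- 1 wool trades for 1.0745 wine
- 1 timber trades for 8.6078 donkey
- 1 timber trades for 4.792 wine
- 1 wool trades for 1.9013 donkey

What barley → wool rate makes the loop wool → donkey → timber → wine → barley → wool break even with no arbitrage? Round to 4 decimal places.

2.8880

Known legs of the cycle: 1.9013 × 0.10942 × 4.792 × 0.34733 = 0.34626330053811856
For no arbitrage the full-cycle product must be 1, so the missing rate is 1 / 0.34626330053811856 ≈ 2.887976.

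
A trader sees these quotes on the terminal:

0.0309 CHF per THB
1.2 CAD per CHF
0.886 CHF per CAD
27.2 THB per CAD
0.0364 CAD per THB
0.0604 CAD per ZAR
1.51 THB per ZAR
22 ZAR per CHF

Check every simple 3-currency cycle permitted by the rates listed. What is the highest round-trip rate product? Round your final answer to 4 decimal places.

ZAR→CAD→CHF→ZAR: 0.0604 × 0.886 × 22 = 1.17732
ZAR→THB→CHF→ZAR: 1.51 × 0.0309 × 22 = 1.02650
CHF→CAD→THB→CHF: 1.2 × 27.2 × 0.0309 = 1.00858
Maximum is ZAR→CAD→CHF→ZAR at 1.1773; arbitrage exists.

1.1773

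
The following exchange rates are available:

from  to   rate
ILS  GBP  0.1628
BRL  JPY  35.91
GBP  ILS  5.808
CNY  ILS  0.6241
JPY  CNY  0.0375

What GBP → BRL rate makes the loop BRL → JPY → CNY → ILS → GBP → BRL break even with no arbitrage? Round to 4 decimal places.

Known legs of the cycle: 35.91 × 0.0375 × 0.6241 × 0.1628 = 0.136821786255
For no arbitrage the full-cycle product must be 1, so the missing rate is 1 / 0.136821786255 ≈ 7.308778.

7.3088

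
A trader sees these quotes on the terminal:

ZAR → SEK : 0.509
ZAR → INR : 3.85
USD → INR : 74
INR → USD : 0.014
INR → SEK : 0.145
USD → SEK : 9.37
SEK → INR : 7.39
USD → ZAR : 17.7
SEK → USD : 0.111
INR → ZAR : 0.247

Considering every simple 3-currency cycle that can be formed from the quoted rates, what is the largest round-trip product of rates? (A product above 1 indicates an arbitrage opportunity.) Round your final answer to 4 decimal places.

USD→INR→SEK→USD: 74 × 0.145 × 0.111 = 1.19103
USD→ZAR→SEK→USD: 17.7 × 0.509 × 0.111 = 1.00003
USD→SEK→INR→USD: 9.37 × 7.39 × 0.014 = 0.96942
USD→ZAR→INR→USD: 17.7 × 3.85 × 0.014 = 0.95403
ZAR→SEK→INR→ZAR: 0.509 × 7.39 × 0.247 = 0.92909
Maximum is USD→INR→SEK→USD at 1.1910; arbitrage exists.

1.1910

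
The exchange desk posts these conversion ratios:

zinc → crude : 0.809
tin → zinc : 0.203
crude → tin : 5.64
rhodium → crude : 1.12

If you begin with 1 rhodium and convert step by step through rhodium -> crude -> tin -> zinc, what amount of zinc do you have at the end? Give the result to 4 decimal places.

1 rhodium × 1.12 = 1.12 crude
1.12 crude × 5.64 = 6.3168 tin
6.3168 tin × 0.203 = 1.2823104 zinc

1.2823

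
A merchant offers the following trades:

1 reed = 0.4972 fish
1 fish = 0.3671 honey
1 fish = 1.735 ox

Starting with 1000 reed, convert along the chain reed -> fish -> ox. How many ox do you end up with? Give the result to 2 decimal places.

1000 reed × 0.4972 = 497.2 fish
497.2 fish × 1.735 = 862.642 ox

862.64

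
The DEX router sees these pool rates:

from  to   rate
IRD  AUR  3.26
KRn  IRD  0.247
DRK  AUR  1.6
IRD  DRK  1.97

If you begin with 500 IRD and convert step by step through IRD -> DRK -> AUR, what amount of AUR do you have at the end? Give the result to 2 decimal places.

500 IRD × 1.97 = 985 DRK
985 DRK × 1.6 = 1576 AUR

1576.00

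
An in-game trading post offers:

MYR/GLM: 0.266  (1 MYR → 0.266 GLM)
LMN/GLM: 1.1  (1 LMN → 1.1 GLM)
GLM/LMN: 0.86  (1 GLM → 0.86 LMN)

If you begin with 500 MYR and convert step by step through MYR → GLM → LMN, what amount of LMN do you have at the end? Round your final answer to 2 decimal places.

500 MYR × 0.266 = 133 GLM
133 GLM × 0.86 = 114.38 LMN

114.38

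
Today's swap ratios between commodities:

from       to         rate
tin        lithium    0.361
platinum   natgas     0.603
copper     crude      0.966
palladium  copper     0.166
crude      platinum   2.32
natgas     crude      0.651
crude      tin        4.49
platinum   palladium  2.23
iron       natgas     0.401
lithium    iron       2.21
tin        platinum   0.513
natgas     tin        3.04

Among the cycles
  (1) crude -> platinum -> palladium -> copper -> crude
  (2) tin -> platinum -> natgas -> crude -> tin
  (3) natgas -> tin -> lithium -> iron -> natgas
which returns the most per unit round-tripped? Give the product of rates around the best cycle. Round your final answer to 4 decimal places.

0.9726

(1) 2.32 × 2.23 × 0.166 × 0.966 = 0.82962
(2) 0.513 × 0.603 × 0.651 × 4.49 = 0.90419
(3) 3.04 × 0.361 × 2.21 × 0.401 = 0.97256
Highest is cycle (3) at 0.9726 (≤1, no arbitrage).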